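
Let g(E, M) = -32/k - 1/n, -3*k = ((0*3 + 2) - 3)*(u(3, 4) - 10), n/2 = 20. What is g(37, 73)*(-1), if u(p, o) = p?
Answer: -3833/280 ≈ -13.689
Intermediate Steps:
n = 40 (n = 2*20 = 40)
k = -7/3 (k = -((0*3 + 2) - 3)*(3 - 10)/3 = -((0 + 2) - 3)*(-7)/3 = -(2 - 3)*(-7)/3 = -(-1)*(-7)/3 = -1/3*7 = -7/3 ≈ -2.3333)
g(E, M) = 3833/280 (g(E, M) = -32/(-7/3) - 1/40 = -32*(-3/7) - 1*1/40 = 96/7 - 1/40 = 3833/280)
g(37, 73)*(-1) = (3833/280)*(-1) = -3833/280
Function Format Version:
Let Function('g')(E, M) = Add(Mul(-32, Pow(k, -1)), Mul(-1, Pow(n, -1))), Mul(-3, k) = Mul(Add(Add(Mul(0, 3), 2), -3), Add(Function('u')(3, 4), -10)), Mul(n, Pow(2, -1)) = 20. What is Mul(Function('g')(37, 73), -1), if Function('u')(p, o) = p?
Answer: Rational(-3833, 280) ≈ -13.689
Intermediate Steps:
n = 40 (n = Mul(2, 20) = 40)
k = Rational(-7, 3) (k = Mul(Rational(-1, 3), Mul(Add(Add(Mul(0, 3), 2), -3), Add(3, -10))) = Mul(Rational(-1, 3), Mul(Add(Add(0, 2), -3), -7)) = Mul(Rational(-1, 3), Mul(Add(2, -3), -7)) = Mul(Rational(-1, 3), Mul(-1, -7)) = Mul(Rational(-1, 3), 7) = Rational(-7, 3) ≈ -2.3333)
Function('g')(E, M) = Rational(3833, 280) (Function('g')(E, M) = Add(Mul(-32, Pow(Rational(-7, 3), -1)), Mul(-1, Pow(40, -1))) = Add(Mul(-32, Rational(-3, 7)), Mul(-1, Rational(1, 40))) = Add(Rational(96, 7), Rational(-1, 40)) = Rational(3833, 280))
Mul(Function('g')(37, 73), -1) = Mul(Rational(3833, 280), -1) = Rational(-3833, 280)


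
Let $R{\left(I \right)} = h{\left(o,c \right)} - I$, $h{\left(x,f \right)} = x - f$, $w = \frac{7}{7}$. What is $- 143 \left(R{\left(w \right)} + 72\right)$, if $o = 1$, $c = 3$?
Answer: $-9867$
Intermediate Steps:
$w = 1$ ($w = 7 \cdot \frac{1}{7} = 1$)
$R{\left(I \right)} = -2 - I$ ($R{\left(I \right)} = \left(1 - 3\right) - I = -2 - I$)
$- 143 \left(R{\left(w \right)} + 72\right) = - 143 \left(\left(-2 - 1\right) + 72\right) = - 143 \left(-3 + 72\right) = \left(-143\right) 69 = -9867$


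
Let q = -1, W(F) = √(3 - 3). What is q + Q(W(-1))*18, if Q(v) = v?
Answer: -1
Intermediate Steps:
W(F) = 0 (W(F) = √0 = 0)
q + Q(W(-1))*18 = -1 + 0*18 = -1 + 0 = -1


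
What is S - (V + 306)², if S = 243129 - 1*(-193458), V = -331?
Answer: 435962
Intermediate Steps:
S = 436587 (S = 243129 + 193458 = 436587)
S - (V + 306)² = 436587 - (-331 + 306)² = 436587 - 1*(-25)² = 436587 - 1*625 = 436587 - 625 = 435962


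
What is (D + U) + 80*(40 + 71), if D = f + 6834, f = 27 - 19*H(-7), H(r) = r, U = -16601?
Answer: -727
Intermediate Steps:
f = 160 (f = 27 - 19*(-7) = 27 + 133 = 160)
D = 6994 (D = 160 + 6834 = 6994)
(D + U) + 80*(40 + 71) = (6994 - 16601) + 80*(40 + 71) = -9607 + 80*111 = -9607 + 8880 = -727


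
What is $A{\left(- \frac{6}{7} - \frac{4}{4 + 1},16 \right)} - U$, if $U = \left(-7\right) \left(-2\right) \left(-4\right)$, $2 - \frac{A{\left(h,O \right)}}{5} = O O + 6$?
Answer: $-1244$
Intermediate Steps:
$A{\left(h,O \right)} = -20 - 5 O^{2}$ ($A{\left(h,O \right)} = 10 - 5 \left(O O + 6\right) = 10 - 5 \left(O^{2} + 6\right) = 10 - 5 \left(6 + O^{2}\right) = 10 - \left(30 + 5 O^{2}\right) = -20 - 5 O^{2}$)
$U = -56$ ($U = 14 \left(-4\right) = -56$)
$A{\left(- \frac{6}{7} - \frac{4}{4 + 1},16 \right)} - U = \left(-20 - 5 \cdot 16^{2}\right) - -56 = \left(-20 - 1280\right) + 56 = -1300 + 56 = -1244$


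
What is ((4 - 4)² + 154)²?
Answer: 23716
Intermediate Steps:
((4 - 4)² + 154)² = (0² + 154)² = (0 + 154)² = 154² = 23716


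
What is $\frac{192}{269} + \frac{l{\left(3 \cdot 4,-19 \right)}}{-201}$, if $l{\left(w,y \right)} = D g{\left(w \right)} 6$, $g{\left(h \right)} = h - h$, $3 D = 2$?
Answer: $\frac{192}{269} \approx 0.71375$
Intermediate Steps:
$D = \frac{2}{3}$ ($D = \frac{1}{3} \cdot 2 = \frac{2}{3} \approx 0.66667$)
$g{\left(h \right)} = 0$
$l{\left(w,y \right)} = 0$ ($l{\left(w,y \right)} = \frac{2}{3} \cdot 0 \cdot 6 = 0 \cdot 6 = 0$)
$\frac{192}{269} + \frac{l{\left(3 \cdot 4,-19 \right)}}{-201} = \frac{192}{269} + \frac{0}{-201} = 192 \cdot \frac{1}{269} + 0 \left(- \frac{1}{201}\right) = \frac{192}{269} + 0 = \frac{192}{269}$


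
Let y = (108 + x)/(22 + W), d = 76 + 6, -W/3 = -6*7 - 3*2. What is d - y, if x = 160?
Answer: 6672/83 ≈ 80.385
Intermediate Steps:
W = 144 (W = -3*(-6*7 - 3*2) = -3*(-42 - 6) = -3*(-48) = 144)
d = 82
y = 134/83 (y = (108 + 160)/(22 + 144) = 268/166 = 268*(1/166) = 134/83 ≈ 1.6145)
d - y = 82 - 1*134/83 = 82 - 134/83 = 6672/83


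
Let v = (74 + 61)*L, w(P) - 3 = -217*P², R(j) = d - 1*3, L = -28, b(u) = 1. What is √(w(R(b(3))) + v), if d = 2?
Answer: I*√3994 ≈ 63.198*I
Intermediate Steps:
R(j) = -1 (R(j) = 2 - 1*3 = 2 - 3 = -1)
w(P) = 3 - 217*P²
v = -3780 (v = (74 + 61)*(-28) = 135*(-28) = -3780)
√(w(R(b(3))) + v) = √((3 - 217*(-1)²) - 3780) = √((3 - 217*1) - 3780) = √((3 - 217) - 3780) = √(-214 - 3780) = √(-3994) = I*√3994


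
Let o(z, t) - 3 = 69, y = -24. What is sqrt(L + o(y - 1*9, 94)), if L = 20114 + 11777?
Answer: sqrt(31963) ≈ 178.78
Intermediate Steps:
o(z, t) = 72 (o(z, t) = 3 + 69 = 72)
L = 31891
sqrt(L + o(y - 1*9, 94)) = sqrt(31891 + 72) = sqrt(31963)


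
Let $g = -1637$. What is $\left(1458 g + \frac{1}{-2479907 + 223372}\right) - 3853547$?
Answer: $- \frac{14081439564756}{2256535} \approx -6.2403 \cdot 10^{6}$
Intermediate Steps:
$\left(1458 g + \frac{1}{-2479907 + 223372}\right) - 3853547 = \left(1458 \left(-1637\right) + \frac{1}{-2479907 + 223372}\right) - 3853547 = \left(-2386746 + \frac{1}{-2256535}\right) - 3853547 = \left(-2386746 - \frac{1}{2256535}\right) - 3853547 = - \frac{5385775885111}{2256535} - 3853547 = - \frac{14081439564756}{2256535}$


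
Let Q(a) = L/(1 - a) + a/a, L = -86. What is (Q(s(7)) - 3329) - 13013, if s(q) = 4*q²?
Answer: -3186409/195 ≈ -16341.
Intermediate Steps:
Q(a) = 1 - 86/(1 - a) (Q(a) = -86/(1 - a) + a/a = -86/(1 - a) + 1 = 1 - 86/(1 - a))
(Q(s(7)) - 3329) - 13013 = ((85 + 4*7²)/(-1 + 4*7²) - 3329) - 13013 = ((85 + 4*49)/(-1 + 4*49) - 3329) - 13013 = ((85 + 196)/(-1 + 196) - 3329) - 13013 = (281/195 - 3329) - 13013 = -648874/195 - 13013 = -3186409/195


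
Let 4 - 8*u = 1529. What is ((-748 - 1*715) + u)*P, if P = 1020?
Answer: -3373395/2 ≈ -1.6867e+6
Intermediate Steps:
u = -1525/8 (u = ½ - ⅛*1529 = ½ - 1529/8 = -1525/8 ≈ -190.63)
((-748 - 1*715) + u)*P = ((-748 - 1*715) - 1525/8)*1020 = ((-748 - 715) - 1525/8)*1020 = (-1463 - 1525/8)*1020 = -13229/8*1020 = -3373395/2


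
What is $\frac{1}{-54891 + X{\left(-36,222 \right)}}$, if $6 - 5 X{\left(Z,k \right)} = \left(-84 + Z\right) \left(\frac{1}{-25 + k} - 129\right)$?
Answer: $- \frac{985}{57115893} \approx -1.7246 \cdot 10^{-5}$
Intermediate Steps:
$X{\left(Z,k \right)} = \frac{6}{5} - \frac{\left(-129 + \frac{1}{-25 + k}\right) \left(-84 + Z\right)}{5}$ ($X{\left(Z,k \right)} = \frac{6}{5} - \frac{\left(-84 + Z\right) \left(\frac{1}{-25 + k} - 129\right)}{5} = \frac{6}{5} - \frac{\left(-84 + Z\right) \left(-129 + \frac{1}{-25 + k}\right)}{5} = \frac{6}{5} - \frac{\left(-129 + \frac{1}{-25 + k}\right) \left(-84 + Z\right)}{5}$)
$\frac{1}{-54891 + X{\left(-36,222 \right)}} = \frac{1}{-54891 + \frac{270834 - 2404260 - -116136 + 129 \left(-36\right) 222}{5 \left(-25 + 222\right)}} = \frac{1}{-54891 + \frac{270834 - 2404260 + 116136 - 1030968}{5 \cdot 197}} = \frac{1}{-54891 + \frac{1}{5} \cdot \frac{1}{197} \left(-3048258\right)} = \frac{1}{-54891 - \frac{3048258}{985}} = \frac{1}{- \frac{57115893}{985}} = - \frac{985}{57115893}$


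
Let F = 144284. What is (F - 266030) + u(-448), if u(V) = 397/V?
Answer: -54542605/448 ≈ -1.2175e+5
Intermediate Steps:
(F - 266030) + u(-448) = (144284 - 266030) + 397/(-448) = -121746 + 397*(-1/448) = -121746 - 397/448 = -54542605/448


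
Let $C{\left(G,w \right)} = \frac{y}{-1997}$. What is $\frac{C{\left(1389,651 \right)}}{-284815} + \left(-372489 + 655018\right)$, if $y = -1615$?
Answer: $\frac{32139117755396}{113755111} \approx 2.8253 \cdot 10^{5}$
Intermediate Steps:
$C{\left(G,w \right)} = \frac{1615}{1997}$ ($C{\left(G,w \right)} = - \frac{1615}{-1997} = \left(-1615\right) \left(- \frac{1}{1997}\right) = \frac{1615}{1997}$)
$\frac{C{\left(1389,651 \right)}}{-284815} + \left(-372489 + 655018\right) = \frac{1615}{1997 \left(-284815\right)} + \left(-372489 + 655018\right) = \frac{1615}{1997} \left(- \frac{1}{284815}\right) + 282529 = - \frac{323}{113755111} + 282529 = \frac{32139117755396}{113755111}$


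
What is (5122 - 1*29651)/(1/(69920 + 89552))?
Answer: -3911688688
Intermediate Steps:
(5122 - 1*29651)/(1/(69920 + 89552)) = (5122 - 29651)/(1/159472) = -24529/1/159472 = -24529*159472 = -3911688688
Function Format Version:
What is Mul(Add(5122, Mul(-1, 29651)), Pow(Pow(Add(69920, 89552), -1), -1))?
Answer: -3911688688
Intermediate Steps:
Mul(Add(5122, Mul(-1, 29651)), Pow(Pow(Add(69920, 89552), -1), -1)) = Mul(Add(5122, -29651), Pow(Pow(159472, -1), -1)) = Mul(-24529, Pow(Rational(1, 159472), -1)) = Mul(-24529, 159472) = -3911688688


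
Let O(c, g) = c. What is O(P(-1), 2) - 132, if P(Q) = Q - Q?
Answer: -132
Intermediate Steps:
P(Q) = 0
O(P(-1), 2) - 132 = 0 - 132 = -132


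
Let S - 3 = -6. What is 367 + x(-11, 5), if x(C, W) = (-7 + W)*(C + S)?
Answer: 395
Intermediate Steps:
S = -3 (S = 3 - 6 = -3)
x(C, W) = (-7 + W)*(-3 + C) (x(C, W) = (-7 + W)*(C - 3) = (-7 + W)*(-3 + C))
367 + x(-11, 5) = 367 + (21 - 7*(-11) - 3*5 - 11*5) = 367 + (21 + 77 - 15 - 55) = 367 + 28 = 395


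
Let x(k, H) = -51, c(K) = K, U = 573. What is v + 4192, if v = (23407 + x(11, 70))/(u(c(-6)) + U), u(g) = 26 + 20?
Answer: 2618204/619 ≈ 4229.7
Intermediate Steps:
u(g) = 46
v = 23356/619 (v = (23407 - 51)/(46 + 573) = 23356/619 ≈ 37.732)
v + 4192 = 23356/619 + 4192 = 2618204/619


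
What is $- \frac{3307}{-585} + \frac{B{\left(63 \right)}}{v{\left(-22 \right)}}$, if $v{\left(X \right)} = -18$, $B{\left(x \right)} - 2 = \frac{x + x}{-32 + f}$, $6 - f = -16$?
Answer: $\frac{7303}{1170} \approx 6.2419$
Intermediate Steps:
$f = 22$ ($f = 6 - -16 = 6 + 16 = 22$)
$B{\left(x \right)} = 2 - \frac{x}{5}$ ($B{\left(x \right)} = 2 + \frac{x + x}{-32 + 22} = 2 + \frac{2 x}{-10} = 2 + 2 x \left(- \frac{1}{10}\right) = 2 - \frac{x}{5}$)
$- \frac{3307}{-585} + \frac{B{\left(63 \right)}}{v{\left(-22 \right)}} = - \frac{3307}{-585} + \frac{2 - \frac{63}{5}}{-18} = \left(-3307\right) \left(- \frac{1}{585}\right) + \left(2 - \frac{63}{5}\right) \left(- \frac{1}{18}\right) = \frac{3307}{585} - - \frac{53}{90} = \frac{3307}{585} + \frac{53}{90} = \frac{7303}{1170}$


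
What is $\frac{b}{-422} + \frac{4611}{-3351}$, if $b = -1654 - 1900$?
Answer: $\frac{1660602}{235687} \approx 7.0458$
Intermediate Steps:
$b = -3554$ ($b = -1654 - 1900 = -3554$)
$\frac{b}{-422} + \frac{4611}{-3351} = - \frac{3554}{-422} + \frac{4611}{-3351} = \left(-3554\right) \left(- \frac{1}{422}\right) + 4611 \left(- \frac{1}{3351}\right) = \frac{1777}{211} - \frac{1537}{1117} = \frac{1660602}{235687}$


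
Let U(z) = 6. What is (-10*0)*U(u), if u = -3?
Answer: 0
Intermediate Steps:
(-10*0)*U(u) = -10*0*6 = 0*6 = 0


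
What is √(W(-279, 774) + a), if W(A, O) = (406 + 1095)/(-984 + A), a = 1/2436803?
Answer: 2*I*√2814263401220311890/3077682189 ≈ 1.0902*I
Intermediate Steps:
a = 1/2436803 ≈ 4.1037e-7
W(A, O) = 1501/(-984 + A)
√(W(-279, 774) + a) = √(1501/(-984 - 279) + 1/2436803) = √(1501/(-1263) + 1/2436803) = √(1501*(-1/1263) + 1/2436803) = √(-1501/1263 + 1/2436803) = √(-3657640040/3077682189) = 2*I*√2814263401220311890/3077682189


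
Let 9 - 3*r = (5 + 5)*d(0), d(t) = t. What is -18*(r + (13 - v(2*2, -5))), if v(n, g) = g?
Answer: -378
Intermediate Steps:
r = 3 (r = 3 - (5 + 5)*0/3 = 3 - 10*0/3 = 3 - ⅓*0 = 3 + 0 = 3)
-18*(r + (13 - v(2*2, -5))) = -18*(3 + (13 - 1*(-5))) = -18*(3 + (13 + 5)) = -18*(3 + 18) = -18*21 = -378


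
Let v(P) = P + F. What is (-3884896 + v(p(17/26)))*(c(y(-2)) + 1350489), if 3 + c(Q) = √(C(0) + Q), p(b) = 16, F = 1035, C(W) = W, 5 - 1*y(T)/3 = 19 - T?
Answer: -5245078298670 - 15535380*I*√3 ≈ -5.2451e+12 - 2.6908e+7*I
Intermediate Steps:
y(T) = -42 + 3*T (y(T) = 15 - 3*(19 - T) = 15 + (-57 + 3*T) = -42 + 3*T)
v(P) = 1035 + P (v(P) = P + 1035 = 1035 + P)
c(Q) = -3 + √Q (c(Q) = -3 + √(0 + Q) = -3 + √Q)
(-3884896 + v(p(17/26)))*(c(y(-2)) + 1350489) = (-3884896 + (1035 + 16))*((-3 + √(-42 + 3*(-2))) + 1350489) = (-3884896 + 1051)*((-3 + √(-42 - 6)) + 1350489) = -3883845*((-3 + √(-48)) + 1350489) = -3883845*((-3 + 4*I*√3) + 1350489) = -3883845*(1350486 + 4*I*√3) = -5245078298670 - 15535380*I*√3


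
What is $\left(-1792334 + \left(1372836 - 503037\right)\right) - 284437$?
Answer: $-1206972$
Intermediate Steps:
$\left(-1792334 + \left(1372836 - 503037\right)\right) - 284437 = \left(-1792334 + 869799\right) - 284437 = -922535 - 284437 = -1206972$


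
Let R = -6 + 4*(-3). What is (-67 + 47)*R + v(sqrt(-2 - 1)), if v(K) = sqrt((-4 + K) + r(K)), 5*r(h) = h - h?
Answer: 360 + sqrt(-4 + I*sqrt(3)) ≈ 360.42 + 2.0444*I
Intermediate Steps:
R = -18 (R = -6 - 12 = -18)
r(h) = 0 (r(h) = (h - h)/5 = (1/5)*0 = 0)
v(K) = sqrt(-4 + K) (v(K) = sqrt((-4 + K) + 0) = sqrt(-4 + K))
(-67 + 47)*R + v(sqrt(-2 - 1)) = (-67 + 47)*(-18) + sqrt(-4 + sqrt(-2 - 1)) = -20*(-18) + sqrt(-4 + sqrt(-3)) = 360 + sqrt(-4 + I*sqrt(3))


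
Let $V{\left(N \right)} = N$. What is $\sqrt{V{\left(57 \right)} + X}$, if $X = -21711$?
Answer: $3 i \sqrt{2406} \approx 147.15 i$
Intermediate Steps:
$\sqrt{V{\left(57 \right)} + X} = \sqrt{57 - 21711} = \sqrt{-21654} = 3 i \sqrt{2406}$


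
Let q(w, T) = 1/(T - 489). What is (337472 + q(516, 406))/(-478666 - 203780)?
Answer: -9336725/18881006 ≈ -0.49450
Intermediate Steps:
q(w, T) = 1/(-489 + T)
(337472 + q(516, 406))/(-478666 - 203780) = (337472 + 1/(-489 + 406))/(-478666 - 203780) = (337472 + 1/(-83))/(-682446) = (337472 - 1/83)*(-1/682446) = (28010175/83)*(-1/682446) = -9336725/18881006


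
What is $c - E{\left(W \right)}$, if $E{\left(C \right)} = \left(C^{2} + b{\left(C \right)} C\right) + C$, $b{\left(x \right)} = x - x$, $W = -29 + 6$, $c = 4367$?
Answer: $3861$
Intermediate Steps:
$W = -23$
$b{\left(x \right)} = 0$
$E{\left(C \right)} = C + C^{2}$ ($E{\left(C \right)} = \left(C^{2} + 0 C\right) + C = \left(C^{2} + 0\right) + C = C^{2} + C = C + C^{2}$)
$c - E{\left(W \right)} = 4367 - - 23 \left(1 - 23\right) = 4367 - \left(-23\right) \left(-22\right) = 4367 - 506 = 3861$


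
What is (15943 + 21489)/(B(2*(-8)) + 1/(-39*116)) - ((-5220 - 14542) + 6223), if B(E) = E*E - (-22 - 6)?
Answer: 17564452653/1284815 ≈ 13671.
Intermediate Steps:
B(E) = 28 + E² (B(E) = E² - 1*(-28) = E² + 28 = 28 + E²)
(15943 + 21489)/(B(2*(-8)) + 1/(-39*116)) - ((-5220 - 14542) + 6223) = (15943 + 21489)/((28 + (2*(-8))²) + 1/(-39*116)) - ((-5220 - 14542) + 6223) = 37432/((28 + (-16)²) + 1/(-4524)) - (-19762 + 6223) = 37432/((28 + 256) - 1/4524) - 1*(-13539) = 37432/(284 - 1/4524) + 13539 = 37432/(1284815/4524) + 13539 = 37432*(4524/1284815) + 13539 = 169342368/1284815 + 13539 = 17564452653/1284815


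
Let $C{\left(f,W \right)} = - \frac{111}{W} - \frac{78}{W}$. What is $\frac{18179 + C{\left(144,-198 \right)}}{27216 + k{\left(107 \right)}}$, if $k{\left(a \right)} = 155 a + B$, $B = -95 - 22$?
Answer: $\frac{399959}{961048} \approx 0.41617$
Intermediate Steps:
$B = -117$ ($B = -95 - 22 = -117$)
$k{\left(a \right)} = -117 + 155 a$ ($k{\left(a \right)} = 155 a - 117 = -117 + 155 a$)
$C{\left(f,W \right)} = - \frac{189}{W}$
$\frac{18179 + C{\left(144,-198 \right)}}{27216 + k{\left(107 \right)}} = \frac{18179 - \frac{189}{-198}}{27216 + \left(-117 + 155 \cdot 107\right)} = \frac{18179 - - \frac{21}{22}}{27216 + \left(-117 + 16585\right)} = \frac{18179 + \frac{21}{22}}{27216 + 16468} = \frac{399959}{22 \cdot 43684} = \frac{399959}{22} \cdot \frac{1}{43684} = \frac{399959}{961048}$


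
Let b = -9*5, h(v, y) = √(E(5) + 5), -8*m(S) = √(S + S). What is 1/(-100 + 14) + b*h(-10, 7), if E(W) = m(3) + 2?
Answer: -1/86 - 45*√(112 - 2*√6)/4 ≈ -116.44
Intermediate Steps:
m(S) = -√2*√S/8 (m(S) = -√(S + S)/8 = -√2*√S/8)
E(W) = 2 - √6/8 (E(W) = -√2*√3/8 + 2 = -√6/8 + 2 = 2 - √6/8)
h(v, y) = √(7 - √6/8) (h(v, y) = √((2 - √6/8) + 5) = √(7 - √6/8))
b = -45
1/(-100 + 14) + b*h(-10, 7) = 1/(-100 + 14) - 45*√(112 - 2*√6)/4 = 1/(-86) - 45*√(112 - 2*√6)/4 = -1/86 - 45*√(112 - 2*√6)/4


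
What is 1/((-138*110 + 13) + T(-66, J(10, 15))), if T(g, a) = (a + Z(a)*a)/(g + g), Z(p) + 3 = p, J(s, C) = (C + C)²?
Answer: -11/234187 ≈ -4.6971e-5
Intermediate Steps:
J(s, C) = 4*C² (J(s, C) = (2*C)² = 4*C²)
Z(p) = -3 + p
T(g, a) = (a + a*(-3 + a))/(2*g) (T(g, a) = (a + (-3 + a)*a)/(g + g) = (a + a*(-3 + a))/((2*g)) = (a + a*(-3 + a))*(1/(2*g)) = (a + a*(-3 + a))/(2*g))
1/((-138*110 + 13) + T(-66, J(10, 15))) = 1/((-138*110 + 13) + (½)*(4*15²)*(-2 + 4*15²)/(-66)) = 1/((-15180 + 13) + (½)*(4*225)*(-1/66)*(-2 + 4*225)) = 1/(-15167 + (½)*900*(-1/66)*(-2 + 900)) = 1/(-15167 + (½)*900*(-1/66)*898) = 1/(-15167 - 67350/11) = 1/(-234187/11) = -11/234187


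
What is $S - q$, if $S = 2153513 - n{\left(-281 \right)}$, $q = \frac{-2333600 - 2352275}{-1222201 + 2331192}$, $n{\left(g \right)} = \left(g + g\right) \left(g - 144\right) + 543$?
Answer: $\frac{2122746538795}{1108991} \approx 1.9141 \cdot 10^{6}$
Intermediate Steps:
$n{\left(g \right)} = 543 + 2 g \left(-144 + g\right)$ ($n{\left(g \right)} = 2 g \left(-144 + g\right) + 543 = 543 + 2 g \left(-144 + g\right)$)
$q = - \frac{4685875}{1108991} \approx -4.2253$
$S = 1914120$ ($S = 2153513 - \left(543 - -80928 + 2 \left(-281\right)^{2}\right) = 2153513 - \left(543 + 80928 + 2 \cdot 78961\right) = 2153513 - \left(543 + 80928 + 157922\right) = 2153513 - 239393 = 1914120$)
$S - q = 1914120 - - \frac{4685875}{1108991} = 1914120 + \frac{4685875}{1108991} = \frac{2122746538795}{1108991}$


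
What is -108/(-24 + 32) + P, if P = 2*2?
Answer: -19/2 ≈ -9.5000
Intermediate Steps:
P = 4
-108/(-24 + 32) + P = -108/(-24 + 32) + 4 = -108/8 + 4 = (⅛)*(-108) + 4 = -27/2 + 4 = -19/2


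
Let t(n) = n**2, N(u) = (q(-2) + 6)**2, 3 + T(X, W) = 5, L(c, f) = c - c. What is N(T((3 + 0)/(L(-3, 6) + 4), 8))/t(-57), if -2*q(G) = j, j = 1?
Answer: 121/12996 ≈ 0.0093106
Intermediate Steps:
L(c, f) = 0
q(G) = -1/2 (q(G) = -1/2*1 = -1/2)
T(X, W) = 2 (T(X, W) = -3 + 5 = 2)
N(u) = 121/4 (N(u) = (-1/2 + 6)**2 = (11/2)**2 = 121/4)
N(T((3 + 0)/(L(-3, 6) + 4), 8))/t(-57) = 121/(4*((-57)**2)) = (121/4)/3249 = (121/4)*(1/3249) = 121/12996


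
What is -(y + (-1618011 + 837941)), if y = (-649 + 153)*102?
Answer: 830662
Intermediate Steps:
y = -50592 (y = -496*102 = -50592)
-(y + (-1618011 + 837941)) = -(-50592 + (-1618011 + 837941)) = -(-50592 - 780070) = -1*(-830662) = 830662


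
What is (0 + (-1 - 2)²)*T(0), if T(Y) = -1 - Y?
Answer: -9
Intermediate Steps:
(0 + (-1 - 2)²)*T(0) = (0 + (-1 - 2)²)*(-1 - 1*0) = (0 + (-3)²)*(-1 + 0) = (0 + 9)*(-1) = 9*(-1) = -9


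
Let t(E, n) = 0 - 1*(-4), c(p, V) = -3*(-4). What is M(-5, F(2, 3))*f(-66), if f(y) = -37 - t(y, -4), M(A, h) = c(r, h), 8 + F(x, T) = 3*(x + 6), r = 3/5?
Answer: -492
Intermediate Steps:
r = ⅗ (r = 3*(⅕) = ⅗ ≈ 0.60000)
F(x, T) = 10 + 3*x (F(x, T) = -8 + 3*(x + 6) = -8 + 3*(6 + x) = -8 + (18 + 3*x) = 10 + 3*x)
c(p, V) = 12
t(E, n) = 4 (t(E, n) = 0 + 4 = 4)
M(A, h) = 12
f(y) = -41 (f(y) = -37 - 1*4 = -37 - 4 = -41)
M(-5, F(2, 3))*f(-66) = 12*(-41) = -492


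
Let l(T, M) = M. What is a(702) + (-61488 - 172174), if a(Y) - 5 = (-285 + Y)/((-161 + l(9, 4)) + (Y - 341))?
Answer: -15888537/68 ≈ -2.3366e+5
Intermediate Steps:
a(Y) = 5 + (-285 + Y)/(-498 + Y) (a(Y) = 5 + (-285 + Y)/((-161 + 4) + (Y - 341)) = 5 + (-285 + Y)/(-157 + (-341 + Y)) = 5 + (-285 + Y)/(-498 + Y))
a(702) + (-61488 - 172174) = 3*(-925 + 2*702)/(-498 + 702) + (-61488 - 172174) = 3*(-925 + 1404)/204 - 233662 = 3*(1/204)*479 - 233662 = 479/68 - 233662 = -15888537/68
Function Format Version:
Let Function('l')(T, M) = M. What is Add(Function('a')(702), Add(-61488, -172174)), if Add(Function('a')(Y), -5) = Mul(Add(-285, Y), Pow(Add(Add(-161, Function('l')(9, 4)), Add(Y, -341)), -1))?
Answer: Rational(-15888537, 68) ≈ -2.3366e+5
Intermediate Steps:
Function('a')(Y) = Add(5, Mul(Pow(Add(-498, Y), -1), Add(-285, Y))) (Function('a')(Y) = Add(5, Mul(Add(-285, Y), Pow(Add(Add(-161, 4), Add(Y, -341)), -1))) = Add(5, Mul(Add(-285, Y), Pow(Add(-157, Add(-341, Y)), -1))) = Add(5, Mul(Add(-285, Y), Pow(Add(-498, Y), -1))) = Add(5, Mul(Pow(Add(-498, Y), -1), Add(-285, Y))))
Add(Function('a')(702), Add(-61488, -172174)) = Add(Mul(3, Pow(Add(-498, 702), -1), Add(-925, Mul(2, 702))), Add(-61488, -172174)) = Add(Mul(3, Pow(204, -1), Add(-925, 1404)), -233662) = Add(Mul(3, Rational(1, 204), 479), -233662) = Add(Rational(479, 68), -233662) = Rational(-15888537, 68)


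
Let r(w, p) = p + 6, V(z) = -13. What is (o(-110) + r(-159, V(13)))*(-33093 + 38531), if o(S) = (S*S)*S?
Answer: -7238016066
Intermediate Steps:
o(S) = S**3 (o(S) = S**2*S = S**3)
r(w, p) = 6 + p
(o(-110) + r(-159, V(13)))*(-33093 + 38531) = ((-110)**3 + (6 - 13))*(-33093 + 38531) = (-1331000 - 7)*5438 = -1331007*5438 = -7238016066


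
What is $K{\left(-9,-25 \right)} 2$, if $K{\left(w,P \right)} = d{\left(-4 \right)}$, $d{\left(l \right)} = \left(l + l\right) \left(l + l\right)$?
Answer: $128$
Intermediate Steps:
$d{\left(l \right)} = 4 l^{2}$ ($d{\left(l \right)} = 2 l 2 l = 4 l^{2}$)
$K{\left(w,P \right)} = 64$ ($K{\left(w,P \right)} = 4 \left(-4\right)^{2} = 4 \cdot 16 = 64$)
$K{\left(-9,-25 \right)} 2 = 64 \cdot 2 = 128$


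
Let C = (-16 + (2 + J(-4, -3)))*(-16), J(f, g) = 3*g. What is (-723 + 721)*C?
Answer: -736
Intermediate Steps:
C = 368 (C = (-16 + (2 + 3*(-3)))*(-16) = (-16 + (2 - 9))*(-16) = (-16 - 7)*(-16) = -23*(-16) = 368)
(-723 + 721)*C = (-723 + 721)*368 = -2*368 = -736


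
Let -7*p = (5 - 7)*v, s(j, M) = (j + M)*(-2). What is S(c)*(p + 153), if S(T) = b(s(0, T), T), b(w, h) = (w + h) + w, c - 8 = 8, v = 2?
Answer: -51600/7 ≈ -7371.4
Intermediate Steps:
s(j, M) = -2*M - 2*j (s(j, M) = (M + j)*(-2) = -2*M - 2*j)
c = 16 (c = 8 + 8 = 16)
p = 4/7 (p = -(5 - 7)*2/7 = -(-2)*2/7 = -1/7*(-4) = 4/7 ≈ 0.57143)
b(w, h) = h + 2*w (b(w, h) = (h + w) + w = h + 2*w)
S(T) = -3*T (S(T) = T + 2*(-2*T - 2*0) = T + 2*(-2*T + 0) = T + 2*(-2*T) = T - 4*T = -3*T)
S(c)*(p + 153) = (-3*16)*(4/7 + 153) = -48*1075/7 = -51600/7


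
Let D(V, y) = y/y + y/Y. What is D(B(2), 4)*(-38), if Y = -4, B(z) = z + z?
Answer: 0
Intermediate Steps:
B(z) = 2*z
D(V, y) = 1 - y/4 (D(V, y) = y/y + y/(-4) = 1 + y*(-1/4) = 1 - y/4)
D(B(2), 4)*(-38) = (1 - 1/4*4)*(-38) = (1 - 1)*(-38) = 0*(-38) = 0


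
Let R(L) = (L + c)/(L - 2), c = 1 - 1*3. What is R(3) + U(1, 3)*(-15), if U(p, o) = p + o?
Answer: -59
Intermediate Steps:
c = -2 (c = 1 - 3 = -2)
U(p, o) = o + p
R(L) = 1 (R(L) = (L - 2)/(L - 2) = (-2 + L)/(-2 + L) = 1)
R(3) + U(1, 3)*(-15) = 1 + (3 + 1)*(-15) = 1 + 4*(-15) = 1 - 60 = -59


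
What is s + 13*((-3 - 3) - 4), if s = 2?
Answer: -128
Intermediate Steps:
s + 13*((-3 - 3) - 4) = 2 + 13*((-3 - 3) - 4) = 2 + 13*(-6 - 4) = 2 + 13*(-10) = 2 - 130 = -128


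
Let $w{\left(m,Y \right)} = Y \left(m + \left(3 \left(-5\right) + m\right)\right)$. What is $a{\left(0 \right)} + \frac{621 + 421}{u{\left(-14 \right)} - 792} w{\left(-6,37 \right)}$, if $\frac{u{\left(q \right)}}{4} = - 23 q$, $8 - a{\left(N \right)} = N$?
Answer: $- \frac{518495}{248} \approx -2090.7$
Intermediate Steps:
$a{\left(N \right)} = 8 - N$
$u{\left(q \right)} = - 92 q$ ($u{\left(q \right)} = 4 \left(- 23 q\right) = - 92 q$)
$w{\left(m,Y \right)} = Y \left(-15 + 2 m\right)$ ($w{\left(m,Y \right)} = Y \left(m + \left(-15 + m\right)\right) = Y \left(-15 + 2 m\right)$)
$a{\left(0 \right)} + \frac{621 + 421}{u{\left(-14 \right)} - 792} w{\left(-6,37 \right)} = \left(8 - 0\right) + \frac{621 + 421}{\left(-92\right) \left(-14\right) - 792} \cdot 37 \left(-15 + 2 \left(-6\right)\right) = \left(8 + 0\right) + \frac{1042}{1288 - 792} \cdot 37 \left(-15 - 12\right) = 8 + \frac{1042}{496} \cdot 37 \left(-27\right) = 8 + 1042 \cdot \frac{1}{496} \left(-999\right) = 8 + \frac{521}{248} \left(-999\right) = 8 - \frac{520479}{248} = - \frac{518495}{248}$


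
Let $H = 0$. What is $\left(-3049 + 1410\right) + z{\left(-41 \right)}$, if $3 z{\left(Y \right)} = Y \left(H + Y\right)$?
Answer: $- \frac{3236}{3} \approx -1078.7$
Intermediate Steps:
$z{\left(Y \right)} = \frac{Y^{2}}{3}$ ($z{\left(Y \right)} = \frac{Y \left(0 + Y\right)}{3} = \frac{Y Y}{3} = \frac{Y^{2}}{3}$)
$\left(-3049 + 1410\right) + z{\left(-41 \right)} = \left(-3049 + 1410\right) + \frac{\left(-41\right)^{2}}{3} = -1639 + \frac{1}{3} \cdot 1681 = -1639 + \frac{1681}{3} = - \frac{3236}{3}$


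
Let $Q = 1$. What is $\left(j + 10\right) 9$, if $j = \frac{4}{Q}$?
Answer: $126$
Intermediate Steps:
$j = 4$ ($j = \frac{4}{1} = 4 \cdot 1 = 4$)
$\left(j + 10\right) 9 = \left(4 + 10\right) 9 = 14 \cdot 9 = 126$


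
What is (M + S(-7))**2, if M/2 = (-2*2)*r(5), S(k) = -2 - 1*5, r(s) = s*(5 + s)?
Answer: 165649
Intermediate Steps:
S(k) = -7 (S(k) = -2 - 5 = -7)
M = -400 (M = 2*((-2*2)*(5*(5 + 5))) = 2*(-20*10) = 2*(-4*50) = 2*(-200) = -400)
(M + S(-7))**2 = (-400 - 7)**2 = (-407)**2 = 165649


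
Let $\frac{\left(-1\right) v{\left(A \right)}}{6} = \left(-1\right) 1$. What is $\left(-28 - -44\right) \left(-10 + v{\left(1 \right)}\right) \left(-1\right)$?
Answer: $64$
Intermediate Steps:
$v{\left(A \right)} = 6$ ($v{\left(A \right)} = - 6 \left(\left(-1\right) 1\right) = \left(-6\right) \left(-1\right) = 6$)
$\left(-28 - -44\right) \left(-10 + v{\left(1 \right)}\right) \left(-1\right) = \left(-28 - -44\right) \left(-10 + 6\right) \left(-1\right) = \left(-28 + 44\right) \left(\left(-4\right) \left(-1\right)\right) = 16 \cdot 4 = 64$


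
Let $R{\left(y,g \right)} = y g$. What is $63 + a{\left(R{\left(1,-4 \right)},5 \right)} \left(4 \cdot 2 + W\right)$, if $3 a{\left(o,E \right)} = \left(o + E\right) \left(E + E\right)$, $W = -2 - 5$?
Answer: $\frac{199}{3} \approx 66.333$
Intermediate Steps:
$R{\left(y,g \right)} = g y$
$W = -7$
$a{\left(o,E \right)} = \frac{2 E \left(E + o\right)}{3}$ ($a{\left(o,E \right)} = \frac{\left(o + E\right) \left(E + E\right)}{3} = \frac{\left(E + o\right) 2 E}{3} = \frac{2 E \left(E + o\right)}{3}$)
$63 + a{\left(R{\left(1,-4 \right)},5 \right)} \left(4 \cdot 2 + W\right) = 63 + \frac{2}{3} \cdot 5 \left(5 - 4\right) \left(4 \cdot 2 - 7\right) = 63 + \frac{2}{3} \cdot 5 \left(5 - 4\right) \left(8 - 7\right) = 63 + \frac{2}{3} \cdot 5 \cdot 1 \cdot 1 = 63 + \frac{10}{3} \cdot 1 = 63 + \frac{10}{3} = \frac{199}{3}$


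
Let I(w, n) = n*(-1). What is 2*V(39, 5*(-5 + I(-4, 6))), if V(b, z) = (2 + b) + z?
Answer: -28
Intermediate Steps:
I(w, n) = -n
V(b, z) = 2 + b + z
2*V(39, 5*(-5 + I(-4, 6))) = 2*(2 + 39 + 5*(-5 - 1*6)) = 2*(2 + 39 + 5*(-5 - 6)) = 2*(2 + 39 + 5*(-11)) = 2*(2 + 39 - 55) = 2*(-14) = -28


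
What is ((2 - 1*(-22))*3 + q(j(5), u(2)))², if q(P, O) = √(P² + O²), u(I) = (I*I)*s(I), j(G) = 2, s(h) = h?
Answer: 5252 + 288*√17 ≈ 6439.5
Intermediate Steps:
u(I) = I³ (u(I) = (I*I)*I = I²*I = I³)
q(P, O) = √(O² + P²)
((2 - 1*(-22))*3 + q(j(5), u(2)))² = ((2 - 1*(-22))*3 + √((2³)² + 2²))² = ((2 + 22)*3 + √(8² + 4))² = (24*3 + √(64 + 4))² = (72 + √68)² = (72 + 2*√17)²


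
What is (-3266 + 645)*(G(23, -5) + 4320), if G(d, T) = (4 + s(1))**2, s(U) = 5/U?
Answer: -11535021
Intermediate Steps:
G(d, T) = 81 (G(d, T) = (4 + 5/1)**2 = (4 + 5*1)**2 = (4 + 5)**2 = 9**2 = 81)
(-3266 + 645)*(G(23, -5) + 4320) = (-3266 + 645)*(81 + 4320) = -2621*4401 = -11535021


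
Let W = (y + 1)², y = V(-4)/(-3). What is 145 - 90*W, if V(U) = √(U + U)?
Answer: 135 + 120*I*√2 ≈ 135.0 + 169.71*I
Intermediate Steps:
V(U) = √2*√U (V(U) = √(2*U) = √2*√U)
y = -2*I*√2/3 (y = (√2*√(-4))/(-3) = (√2*(2*I))*(-⅓) = (2*I*√2)*(-⅓) = -2*I*√2/3 ≈ -0.94281*I)
W = (1 - 2*I*√2/3)² (W = (-2*I*√2/3 + 1)² = (1 - 2*I*√2/3)² ≈ 0.11111 - 1.8856*I)
145 - 90*W = 145 - 90*(⅑ - 4*I*√2/3) = 145 + (-10 + 120*I*√2) = 135 + 120*I*√2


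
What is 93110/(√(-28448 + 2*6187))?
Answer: -46555*I*√1786/2679 ≈ -734.4*I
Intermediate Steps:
93110/(√(-28448 + 2*6187)) = 93110/(√(-28448 + 12374)) = 93110/(√(-16074)) = 93110/((3*I*√1786)) = 93110*(-I*√1786/5358) = -46555*I*√1786/2679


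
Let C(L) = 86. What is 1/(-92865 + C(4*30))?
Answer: -1/92779 ≈ -1.0778e-5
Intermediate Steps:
1/(-92865 + C(4*30)) = 1/(-92865 + 86) = 1/(-92779) = -1/92779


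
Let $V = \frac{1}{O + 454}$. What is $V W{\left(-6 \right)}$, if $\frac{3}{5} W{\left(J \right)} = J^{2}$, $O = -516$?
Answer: $- \frac{30}{31} \approx -0.96774$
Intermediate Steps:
$V = - \frac{1}{62}$ ($V = \frac{1}{-516 + 454} = \frac{1}{-62} = - \frac{1}{62} \approx -0.016129$)
$W{\left(J \right)} = \frac{5 J^{2}}{3}$
$V W{\left(-6 \right)} = - \frac{\frac{5}{3} \left(-6\right)^{2}}{62} = - \frac{\frac{5}{3} \cdot 36}{62} = \left(- \frac{1}{62}\right) 60 = - \frac{30}{31}$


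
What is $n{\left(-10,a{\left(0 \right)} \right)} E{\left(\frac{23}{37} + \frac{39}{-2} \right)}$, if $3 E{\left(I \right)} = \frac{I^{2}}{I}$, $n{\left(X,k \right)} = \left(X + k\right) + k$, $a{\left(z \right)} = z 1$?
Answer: $\frac{6985}{111} \approx 62.928$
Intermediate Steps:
$a{\left(z \right)} = z$
$n{\left(X,k \right)} = X + 2 k$
$E{\left(I \right)} = \frac{I}{3}$ ($E{\left(I \right)} = \frac{I^{2} \frac{1}{I}}{3} = \frac{I}{3}$)
$n{\left(-10,a{\left(0 \right)} \right)} E{\left(\frac{23}{37} + \frac{39}{-2} \right)} = \left(-10 + 2 \cdot 0\right) \frac{\frac{23}{37} + \frac{39}{-2}}{3} = \left(-10 + 0\right) \frac{23 \cdot \frac{1}{37} + 39 \left(- \frac{1}{2}\right)}{3} = - 10 \frac{\frac{23}{37} - \frac{39}{2}}{3} = - 10 \cdot \frac{1}{3} \left(- \frac{1397}{74}\right) = \left(-10\right) \left(- \frac{1397}{222}\right) = \frac{6985}{111}$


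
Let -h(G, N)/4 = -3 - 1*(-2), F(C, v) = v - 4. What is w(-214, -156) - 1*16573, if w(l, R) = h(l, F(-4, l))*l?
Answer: -17429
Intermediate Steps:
F(C, v) = -4 + v
h(G, N) = 4 (h(G, N) = -4*(-3 - 1*(-2)) = -4*(-3 + 2) = -4*(-1) = 4)
w(l, R) = 4*l
w(-214, -156) - 1*16573 = 4*(-214) - 1*16573 = -856 - 16573 = -17429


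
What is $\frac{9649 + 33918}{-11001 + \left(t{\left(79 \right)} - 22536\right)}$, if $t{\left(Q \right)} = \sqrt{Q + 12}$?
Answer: $- \frac{208729497}{160675754} - \frac{43567 \sqrt{91}}{1124730278} \approx -1.2994$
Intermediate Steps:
$t{\left(Q \right)} = \sqrt{12 + Q}$
$\frac{9649 + 33918}{-11001 + \left(t{\left(79 \right)} - 22536\right)} = \frac{9649 + 33918}{-11001 + \left(\sqrt{12 + 79} - 22536\right)} = \frac{43567}{-11001 - \left(22536 - \sqrt{91}\right)} = \frac{43567}{-33537 + \sqrt{91}}$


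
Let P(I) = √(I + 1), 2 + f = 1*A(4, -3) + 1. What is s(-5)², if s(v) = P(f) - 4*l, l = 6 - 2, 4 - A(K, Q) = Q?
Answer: (16 - √7)² ≈ 178.34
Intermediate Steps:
A(K, Q) = 4 - Q
l = 4
f = 6 (f = -2 + (1*(4 - 1*(-3)) + 1) = -2 + (1*(4 + 3) + 1) = -2 + (1*7 + 1) = -2 + (7 + 1) = -2 + 8 = 6)
P(I) = √(1 + I)
s(v) = -16 + √7 (s(v) = √(1 + 6) - 4*4 = √7 - 16 = -16 + √7)
s(-5)² = (-16 + √7)²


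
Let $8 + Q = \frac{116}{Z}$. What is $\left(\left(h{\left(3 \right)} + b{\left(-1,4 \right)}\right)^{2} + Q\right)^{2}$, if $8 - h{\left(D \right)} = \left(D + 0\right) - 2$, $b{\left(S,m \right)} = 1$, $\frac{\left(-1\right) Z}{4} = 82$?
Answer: $\frac{20820969}{6724} \approx 3096.5$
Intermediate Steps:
$Z = -328$ ($Z = \left(-4\right) 82 = -328$)
$h{\left(D \right)} = 10 - D$ ($h{\left(D \right)} = 8 - \left(\left(D + 0\right) - 2\right) = 8 - \left(D - 2\right) = 8 - \left(-2 + D\right) = 10 - D$)
$Q = - \frac{685}{82}$ ($Q = -8 + \frac{116}{-328} = -8 + 116 \left(- \frac{1}{328}\right) = -8 - \frac{29}{82} = - \frac{685}{82} \approx -8.3537$)
$\left(\left(h{\left(3 \right)} + b{\left(-1,4 \right)}\right)^{2} + Q\right)^{2} = \left(\left(\left(10 - 3\right) + 1\right)^{2} - \frac{685}{82}\right)^{2} = \left(\left(7 + 1\right)^{2} - \frac{685}{82}\right)^{2} = \left(8^{2} - \frac{685}{82}\right)^{2} = \left(64 - \frac{685}{82}\right)^{2} = \left(\frac{4563}{82}\right)^{2} = \frac{20820969}{6724}$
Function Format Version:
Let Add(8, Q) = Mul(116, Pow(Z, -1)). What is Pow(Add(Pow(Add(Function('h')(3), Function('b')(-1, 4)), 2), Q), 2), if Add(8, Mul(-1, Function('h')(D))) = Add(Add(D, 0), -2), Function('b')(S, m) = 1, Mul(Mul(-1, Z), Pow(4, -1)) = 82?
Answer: Rational(20820969, 6724) ≈ 3096.5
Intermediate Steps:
Z = -328 (Z = Mul(-4, 82) = -328)
Function('h')(D) = Add(10, Mul(-1, D)) (Function('h')(D) = Add(8, Mul(-1, Add(Add(D, 0), -2))) = Add(8, Mul(-1, Add(D, -2))) = Add(8, Mul(-1, Add(-2, D))) = Add(8, Add(2, Mul(-1, D))) = Add(10, Mul(-1, D)))
Q = Rational(-685, 82) (Q = Add(-8, Mul(116, Pow(-328, -1))) = Add(-8, Mul(116, Rational(-1, 328))) = Add(-8, Rational(-29, 82)) = Rational(-685, 82) ≈ -8.3537)
Pow(Add(Pow(Add(Function('h')(3), Function('b')(-1, 4)), 2), Q), 2) = Pow(Add(Pow(Add(Add(10, Mul(-1, 3)), 1), 2), Rational(-685, 82)), 2) = Pow(Add(Pow(Add(Add(10, -3), 1), 2), Rational(-685, 82)), 2) = Pow(Add(Pow(Add(7, 1), 2), Rational(-685, 82)), 2) = Pow(Add(Pow(8, 2), Rational(-685, 82)), 2) = Pow(Add(64, Rational(-685, 82)), 2) = Pow(Rational(4563, 82), 2) = Rational(20820969, 6724)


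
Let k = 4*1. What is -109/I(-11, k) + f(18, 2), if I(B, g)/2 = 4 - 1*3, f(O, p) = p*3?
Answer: -97/2 ≈ -48.500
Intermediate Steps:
f(O, p) = 3*p
k = 4
I(B, g) = 2 (I(B, g) = 2*(4 - 1*3) = 2*(4 - 3) = 2*1 = 2)
-109/I(-11, k) + f(18, 2) = -109/2 + 3*2 = -109*½ + 6 = -109/2 + 6 = -97/2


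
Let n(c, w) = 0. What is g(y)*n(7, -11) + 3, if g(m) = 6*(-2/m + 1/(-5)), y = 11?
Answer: 3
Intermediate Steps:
g(m) = -6/5 - 12/m (g(m) = 6*(-2/m + 1*(-⅕)) = 6*(-2/m - ⅕) = 6*(-⅕ - 2/m) = -6/5 - 12/m)
g(y)*n(7, -11) + 3 = (-6/5 - 12/11)*0 + 3 = -126/55*0 + 3 = 0 + 3 = 3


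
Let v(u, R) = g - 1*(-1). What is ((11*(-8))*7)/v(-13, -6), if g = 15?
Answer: -77/2 ≈ -38.500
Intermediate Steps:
v(u, R) = 16 (v(u, R) = 15 - 1*(-1) = 15 + 1 = 16)
((11*(-8))*7)/v(-13, -6) = ((11*(-8))*7)/16 = -88*7*(1/16) = -616*1/16 = -77/2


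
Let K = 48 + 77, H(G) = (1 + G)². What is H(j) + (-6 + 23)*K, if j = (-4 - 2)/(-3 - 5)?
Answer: 34049/16 ≈ 2128.1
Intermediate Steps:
j = ¾ (j = -6/(-8) = -6*(-⅛) = ¾ ≈ 0.75000)
K = 125
H(j) + (-6 + 23)*K = (1 + ¾)² + (-6 + 23)*125 = (7/4)² + 17*125 = 49/16 + 2125 = 34049/16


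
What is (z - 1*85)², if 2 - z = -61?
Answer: 484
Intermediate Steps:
z = 63 (z = 2 - 1*(-61) = 2 + 61 = 63)
(z - 1*85)² = (63 - 1*85)² = (63 - 85)² = (-22)² = 484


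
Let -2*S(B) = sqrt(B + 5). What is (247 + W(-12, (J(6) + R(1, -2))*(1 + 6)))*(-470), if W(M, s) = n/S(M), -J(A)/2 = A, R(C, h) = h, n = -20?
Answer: -116090 + 18800*I*sqrt(7)/7 ≈ -1.1609e+5 + 7105.7*I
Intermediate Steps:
S(B) = -sqrt(5 + B)/2 (S(B) = -sqrt(B + 5)/2 = -sqrt(5 + B)/2)
J(A) = -2*A
W(M, s) = 40/sqrt(5 + M) (W(M, s) = -20*(-2/sqrt(5 + M)) = -(-40)/sqrt(5 + M) = 40/sqrt(5 + M))
(247 + W(-12, (J(6) + R(1, -2))*(1 + 6)))*(-470) = (247 + 40/sqrt(5 - 12))*(-470) = (247 + 40/sqrt(-7))*(-470) = (247 + 40*(-I*sqrt(7)/7))*(-470) = (247 - 40*I*sqrt(7)/7)*(-470) = -116090 + 18800*I*sqrt(7)/7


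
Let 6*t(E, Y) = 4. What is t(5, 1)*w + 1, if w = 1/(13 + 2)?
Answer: 47/45 ≈ 1.0444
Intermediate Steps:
t(E, Y) = ⅔ (t(E, Y) = (⅙)*4 = ⅔)
w = 1/15 ≈ 0.066667
t(5, 1)*w + 1 = (⅔)*(1/15) + 1 = 2/45 + 1 = 47/45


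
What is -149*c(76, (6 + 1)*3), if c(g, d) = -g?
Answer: 11324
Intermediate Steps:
-149*c(76, (6 + 1)*3) = -(-149)*76 = -149*(-76) = 11324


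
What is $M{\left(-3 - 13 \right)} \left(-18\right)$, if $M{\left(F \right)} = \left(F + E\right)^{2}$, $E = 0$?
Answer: $-4608$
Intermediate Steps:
$M{\left(F \right)} = F^{2}$ ($M{\left(F \right)} = \left(F + 0\right)^{2} = F^{2}$)
$M{\left(-3 - 13 \right)} \left(-18\right) = \left(-3 - 13\right)^{2} \left(-18\right) = \left(-16\right)^{2} \left(-18\right) = 256 \left(-18\right) = -4608$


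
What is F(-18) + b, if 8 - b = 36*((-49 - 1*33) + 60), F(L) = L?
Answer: 782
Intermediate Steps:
b = 800 (b = 8 - 36*((-49 - 1*33) + 60) = 8 - 36*((-49 - 33) + 60) = 8 - 36*(-82 + 60) = 8 - 36*(-22) = 8 - 1*(-792) = 8 + 792 = 800)
F(-18) + b = -18 + 800 = 782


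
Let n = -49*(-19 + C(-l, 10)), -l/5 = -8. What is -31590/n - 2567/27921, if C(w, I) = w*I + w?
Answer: -34805881/23258193 ≈ -1.4965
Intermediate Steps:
l = 40 (l = -5*(-8) = 40)
C(w, I) = w + I*w (C(w, I) = I*w + w = w + I*w)
n = 22491 (n = -49*(-19 + (-1*40)*(1 + 10)) = -49*(-19 - 40*11) = -49*(-19 - 440) = -49*(-459) = 22491)
-31590/n - 2567/27921 = -31590/22491 - 2567/27921 = -31590*1/22491 - 2567*1/27921 = -1170/833 - 2567/27921 = -34805881/23258193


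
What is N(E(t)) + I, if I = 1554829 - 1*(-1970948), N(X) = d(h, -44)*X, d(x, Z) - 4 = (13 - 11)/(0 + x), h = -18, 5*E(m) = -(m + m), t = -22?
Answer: 31732301/9 ≈ 3.5258e+6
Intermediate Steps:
E(m) = -2*m/5 (E(m) = (-(m + m))/5 = (-2*m)/5 = -2*m/5)
d(x, Z) = 4 + 2/x (d(x, Z) = 4 + (13 - 11)/(0 + x) = 4 + 2/x)
N(X) = 35*X/9 (N(X) = (4 + 2/(-18))*X = (4 + 2*(-1/18))*X = (4 - ⅑)*X = 35*X/9)
I = 3525777 (I = 1554829 + 1970948 = 3525777)
N(E(t)) + I = 35*(-⅖*(-22))/9 + 3525777 = (35/9)*(44/5) + 3525777 = 308/9 + 3525777 = 31732301/9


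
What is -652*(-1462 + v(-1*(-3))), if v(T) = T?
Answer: 951268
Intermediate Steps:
-652*(-1462 + v(-1*(-3))) = -652*(-1462 - 1*(-3)) = -652*(-1462 + 3) = -652*(-1459) = 951268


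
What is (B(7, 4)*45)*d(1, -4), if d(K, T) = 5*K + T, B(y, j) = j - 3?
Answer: 45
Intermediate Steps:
B(y, j) = -3 + j
d(K, T) = T + 5*K
(B(7, 4)*45)*d(1, -4) = ((-3 + 4)*45)*(-4 + 5*1) = (1*45)*(-4 + 5) = 45*1 = 45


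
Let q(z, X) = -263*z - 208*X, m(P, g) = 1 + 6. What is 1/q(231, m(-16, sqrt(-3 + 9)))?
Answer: -1/62209 ≈ -1.6075e-5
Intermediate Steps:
m(P, g) = 7
1/q(231, m(-16, sqrt(-3 + 9))) = 1/(-263*231 - 208*7) = 1/(-60753 - 1456) = 1/(-62209) = -1/62209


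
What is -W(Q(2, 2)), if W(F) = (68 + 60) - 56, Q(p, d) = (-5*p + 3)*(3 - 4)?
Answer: -72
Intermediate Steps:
Q(p, d) = -3 + 5*p (Q(p, d) = (3 - 5*p)*(-1) = -3 + 5*p)
W(F) = 72 (W(F) = 128 - 56 = 72)
-W(Q(2, 2)) = -1*72 = -72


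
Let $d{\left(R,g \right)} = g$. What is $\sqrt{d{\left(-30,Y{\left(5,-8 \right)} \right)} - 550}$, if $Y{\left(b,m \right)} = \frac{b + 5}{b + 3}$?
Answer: $\frac{i \sqrt{2195}}{2} \approx 23.425 i$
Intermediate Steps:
$Y{\left(b,m \right)} = \frac{5 + b}{3 + b}$
$\sqrt{d{\left(-30,Y{\left(5,-8 \right)} \right)} - 550} = \sqrt{\frac{5 + 5}{3 + 5} - 550} = \sqrt{\frac{1}{8} \cdot 10 - 550} = \sqrt{\frac{5}{4} - 550} = \sqrt{- \frac{2195}{4}} = \frac{i \sqrt{2195}}{2}$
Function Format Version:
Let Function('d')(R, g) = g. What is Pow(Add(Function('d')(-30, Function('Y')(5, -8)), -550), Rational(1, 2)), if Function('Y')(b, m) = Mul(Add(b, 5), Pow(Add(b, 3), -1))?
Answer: Mul(Rational(1, 2), I, Pow(2195, Rational(1, 2))) ≈ Mul(23.425, I)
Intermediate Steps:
Function('Y')(b, m) = Mul(Pow(Add(3, b), -1), Add(5, b)) (Function('Y')(b, m) = Mul(Add(5, b), Pow(Add(3, b), -1)) = Mul(Pow(Add(3, b), -1), Add(5, b)))
Pow(Add(Function('d')(-30, Function('Y')(5, -8)), -550), Rational(1, 2)) = Pow(Add(Mul(Pow(Add(3, 5), -1), Add(5, 5)), -550), Rational(1, 2)) = Pow(Add(Mul(Pow(8, -1), 10), -550), Rational(1, 2)) = Pow(Add(Mul(Rational(1, 8), 10), -550), Rational(1, 2)) = Pow(Add(Rational(5, 4), -550), Rational(1, 2)) = Pow(Rational(-2195, 4), Rational(1, 2)) = Mul(Rational(1, 2), I, Pow(2195, Rational(1, 2)))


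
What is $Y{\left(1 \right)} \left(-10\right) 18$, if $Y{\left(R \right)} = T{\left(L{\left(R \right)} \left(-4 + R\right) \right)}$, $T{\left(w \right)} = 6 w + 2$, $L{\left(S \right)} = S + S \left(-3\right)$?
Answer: $-6840$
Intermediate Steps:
$L{\left(S \right)} = - 2 S$ ($L{\left(S \right)} = S - 3 S = - 2 S$)
$T{\left(w \right)} = 2 + 6 w$
$Y{\left(R \right)} = 2 - 12 R \left(-4 + R\right)$ ($Y{\left(R \right)} = 2 + 6 - 2 R \left(-4 + R\right) = 2 + 6 \left(- 2 R \left(-4 + R\right)\right) = 2 - 12 R \left(-4 + R\right)$)
$Y{\left(1 \right)} \left(-10\right) 18 = \left(2 - 12 \left(-4 + 1\right)\right) \left(-10\right) 18 = \left(2 - 12 \left(-3\right)\right) \left(-10\right) 18 = \left(2 + 36\right) \left(-10\right) 18 = 38 \left(-10\right) 18 = \left(-380\right) 18 = -6840$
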